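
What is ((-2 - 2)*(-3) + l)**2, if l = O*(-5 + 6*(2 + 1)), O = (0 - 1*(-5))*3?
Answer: 42849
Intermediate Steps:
O = 15 (O = (0 + 5)*3 = 5*3 = 15)
l = 195 (l = 15*(-5 + 6*(2 + 1)) = 15*(-5 + 6*3) = 15*(-5 + 18) = 15*13 = 195)
((-2 - 2)*(-3) + l)**2 = ((-2 - 2)*(-3) + 195)**2 = (-4*(-3) + 195)**2 = (12 + 195)**2 = 207**2 = 42849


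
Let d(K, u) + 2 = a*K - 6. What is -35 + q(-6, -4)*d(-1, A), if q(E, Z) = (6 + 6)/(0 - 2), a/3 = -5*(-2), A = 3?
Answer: 193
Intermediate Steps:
a = 30 (a = 3*(-5*(-2)) = 3*10 = 30)
d(K, u) = -8 + 30*K (d(K, u) = -2 + (30*K - 6) = -2 + (-6 + 30*K) = -8 + 30*K)
q(E, Z) = -6 (q(E, Z) = 12/(-2) = 12*(-1/2) = -6)
-35 + q(-6, -4)*d(-1, A) = -35 - 6*(-8 + 30*(-1)) = -35 - 6*(-8 - 30) = -35 - 6*(-38) = -35 + 228 = 193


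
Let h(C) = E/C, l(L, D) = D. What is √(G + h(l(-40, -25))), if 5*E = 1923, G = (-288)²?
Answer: √51830385/25 ≈ 287.97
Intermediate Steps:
G = 82944
E = 1923/5 (E = (⅕)*1923 = 1923/5 ≈ 384.60)
h(C) = 1923/(5*C)
√(G + h(l(-40, -25))) = √(82944 + (1923/5)/(-25)) = √(82944 + (1923/5)*(-1/25)) = √(82944 - 1923/125) = √(10366077/125) = √51830385/25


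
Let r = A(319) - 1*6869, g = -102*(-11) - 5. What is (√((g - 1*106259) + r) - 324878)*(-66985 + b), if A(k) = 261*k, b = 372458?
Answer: -99241457294 + 1221892*I*√1797 ≈ -9.9241e+10 + 5.1797e+7*I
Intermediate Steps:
g = 1117 (g = 1122 - 5 = 1117)
r = 76390 (r = 261*319 - 1*6869 = 83259 - 6869 = 76390)
(√((g - 1*106259) + r) - 324878)*(-66985 + b) = (√((1117 - 1*106259) + 76390) - 324878)*(-66985 + 372458) = (√((1117 - 106259) + 76390) - 324878)*305473 = (√(-105142 + 76390) - 324878)*305473 = (√(-28752) - 324878)*305473 = (4*I*√1797 - 324878)*305473 = (-324878 + 4*I*√1797)*305473 = -99241457294 + 1221892*I*√1797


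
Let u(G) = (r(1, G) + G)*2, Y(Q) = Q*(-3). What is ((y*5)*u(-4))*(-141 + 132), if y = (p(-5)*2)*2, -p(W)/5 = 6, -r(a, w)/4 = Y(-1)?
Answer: -172800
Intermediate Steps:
Y(Q) = -3*Q
r(a, w) = -12 (r(a, w) = -(-12)*(-1) = -4*3 = -12)
p(W) = -30 (p(W) = -5*6 = -30)
y = -120 (y = -30*2*2 = -60*2 = -120)
u(G) = -24 + 2*G (u(G) = (-12 + G)*2 = -24 + 2*G)
((y*5)*u(-4))*(-141 + 132) = ((-120*5)*(-24 + 2*(-4)))*(-141 + 132) = -600*(-24 - 8)*(-9) = -600*(-32)*(-9) = 19200*(-9) = -172800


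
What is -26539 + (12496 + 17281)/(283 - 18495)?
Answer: -483358045/18212 ≈ -26541.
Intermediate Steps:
-26539 + (12496 + 17281)/(283 - 18495) = -26539 + 29777/(-18212) = -26539 + 29777*(-1/18212) = -26539 - 29777/18212 = -483358045/18212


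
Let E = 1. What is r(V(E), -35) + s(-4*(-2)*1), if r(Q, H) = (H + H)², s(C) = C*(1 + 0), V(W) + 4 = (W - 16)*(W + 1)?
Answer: 4908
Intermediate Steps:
V(W) = -4 + (1 + W)*(-16 + W) (V(W) = -4 + (W - 16)*(W + 1) = -4 + (-16 + W)*(1 + W) = -4 + (1 + W)*(-16 + W))
s(C) = C (s(C) = C*1 = C)
r(Q, H) = 4*H² (r(Q, H) = (2*H)² = 4*H²)
r(V(E), -35) + s(-4*(-2)*1) = 4*(-35)² - 4*(-2)*1 = 4*1225 + 8*1 = 4900 + 8 = 4908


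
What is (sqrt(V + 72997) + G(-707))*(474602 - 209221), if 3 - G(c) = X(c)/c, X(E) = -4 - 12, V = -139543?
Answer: 558627005/707 + 796143*I*sqrt(7394) ≈ 7.9014e+5 + 6.8459e+7*I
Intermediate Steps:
X(E) = -16
G(c) = 3 + 16/c (G(c) = 3 - (-16)/c = 3 + 16/c)
(sqrt(V + 72997) + G(-707))*(474602 - 209221) = (sqrt(-139543 + 72997) + (3 + 16/(-707)))*(474602 - 209221) = (sqrt(-66546) + (3 + 16*(-1/707)))*265381 = (3*I*sqrt(7394) + (3 - 16/707))*265381 = (3*I*sqrt(7394) + 2105/707)*265381 = (2105/707 + 3*I*sqrt(7394))*265381 = 558627005/707 + 796143*I*sqrt(7394)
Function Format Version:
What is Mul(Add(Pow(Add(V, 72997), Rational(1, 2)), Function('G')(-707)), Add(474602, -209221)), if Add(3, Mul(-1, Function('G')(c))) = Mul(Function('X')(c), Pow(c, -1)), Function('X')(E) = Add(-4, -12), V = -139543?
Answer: Add(Rational(558627005, 707), Mul(796143, I, Pow(7394, Rational(1, 2)))) ≈ Add(7.9014e+5, Mul(6.8459e+7, I))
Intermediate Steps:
Function('X')(E) = -16
Function('G')(c) = Add(3, Mul(16, Pow(c, -1))) (Function('G')(c) = Add(3, Mul(-1, Mul(-16, Pow(c, -1)))) = Add(3, Mul(16, Pow(c, -1))))
Mul(Add(Pow(Add(V, 72997), Rational(1, 2)), Function('G')(-707)), Add(474602, -209221)) = Mul(Add(Pow(Add(-139543, 72997), Rational(1, 2)), Add(3, Mul(16, Pow(-707, -1)))), Add(474602, -209221)) = Mul(Add(Pow(-66546, Rational(1, 2)), Add(3, Mul(16, Rational(-1, 707)))), 265381) = Mul(Add(Mul(3, I, Pow(7394, Rational(1, 2))), Add(3, Rational(-16, 707))), 265381) = Mul(Add(Mul(3, I, Pow(7394, Rational(1, 2))), Rational(2105, 707)), 265381) = Mul(Add(Rational(2105, 707), Mul(3, I, Pow(7394, Rational(1, 2)))), 265381) = Add(Rational(558627005, 707), Mul(796143, I, Pow(7394, Rational(1, 2))))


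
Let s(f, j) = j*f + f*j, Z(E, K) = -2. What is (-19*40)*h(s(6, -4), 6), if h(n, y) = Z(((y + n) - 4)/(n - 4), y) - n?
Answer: -34960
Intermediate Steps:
s(f, j) = 2*f*j (s(f, j) = f*j + f*j = 2*f*j)
h(n, y) = -2 - n
(-19*40)*h(s(6, -4), 6) = (-19*40)*(-2 - 2*6*(-4)) = -760*(-2 - 1*(-48)) = -760*(-2 + 48) = -760*46 = -34960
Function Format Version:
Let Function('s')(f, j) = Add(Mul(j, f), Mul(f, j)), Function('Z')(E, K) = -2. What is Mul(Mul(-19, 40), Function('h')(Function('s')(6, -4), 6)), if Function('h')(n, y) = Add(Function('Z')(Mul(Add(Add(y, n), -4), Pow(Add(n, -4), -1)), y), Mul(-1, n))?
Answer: -34960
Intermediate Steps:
Function('s')(f, j) = Mul(2, f, j) (Function('s')(f, j) = Add(Mul(f, j), Mul(f, j)) = Mul(2, f, j))
Function('h')(n, y) = Add(-2, Mul(-1, n))
Mul(Mul(-19, 40), Function('h')(Function('s')(6, -4), 6)) = Mul(Mul(-19, 40), Add(-2, Mul(-1, Mul(2, 6, -4)))) = Mul(-760, Add(-2, Mul(-1, -48))) = Mul(-760, Add(-2, 48)) = Mul(-760, 46) = -34960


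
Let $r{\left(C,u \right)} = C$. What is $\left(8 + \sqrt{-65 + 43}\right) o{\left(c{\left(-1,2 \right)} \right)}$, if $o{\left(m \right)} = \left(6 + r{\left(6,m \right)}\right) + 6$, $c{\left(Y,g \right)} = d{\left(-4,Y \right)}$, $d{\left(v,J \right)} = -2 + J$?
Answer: $144 + 18 i \sqrt{22} \approx 144.0 + 84.427 i$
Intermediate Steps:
$c{\left(Y,g \right)} = -2 + Y$
$o{\left(m \right)} = 18$ ($o{\left(m \right)} = \left(6 + 6\right) + 6 = 12 + 6 = 18$)
$\left(8 + \sqrt{-65 + 43}\right) o{\left(c{\left(-1,2 \right)} \right)} = \left(8 + \sqrt{-65 + 43}\right) 18 = \left(8 + \sqrt{-22}\right) 18 = \left(8 + i \sqrt{22}\right) 18 = 144 + 18 i \sqrt{22}$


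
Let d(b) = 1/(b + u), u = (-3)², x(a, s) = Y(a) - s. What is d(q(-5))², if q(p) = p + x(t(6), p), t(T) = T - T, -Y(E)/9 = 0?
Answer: 1/81 ≈ 0.012346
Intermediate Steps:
Y(E) = 0 (Y(E) = -9*0 = 0)
t(T) = 0
x(a, s) = -s (x(a, s) = 0 - s = -s)
q(p) = 0 (q(p) = p - p = 0)
u = 9
d(b) = 1/(9 + b) (d(b) = 1/(b + 9) = 1/(9 + b))
d(q(-5))² = (1/(9 + 0))² = (1/9)² = (⅑)² = 1/81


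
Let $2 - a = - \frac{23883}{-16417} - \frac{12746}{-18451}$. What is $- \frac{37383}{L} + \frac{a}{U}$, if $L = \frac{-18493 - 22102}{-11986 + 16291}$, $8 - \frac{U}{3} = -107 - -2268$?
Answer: $\frac{20991092457162204026}{5294930673543869} \approx 3964.4$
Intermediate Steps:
$a = - \frac{44096181}{302910067}$ ($a = 2 - \left(- \frac{23883}{-16417} - \frac{12746}{-18451}\right) = 2 - \left(\left(-23883\right) \left(- \frac{1}{16417}\right) - - \frac{12746}{18451}\right) = 2 - \left(\frac{23883}{16417} + \frac{12746}{18451}\right) = 2 - \frac{649916315}{302910067} = - \frac{44096181}{302910067} \approx -0.14558$)
$U = -6459$ ($U = 24 - 3 \left(-107 - -2268\right) = 24 - 3 \left(-107 + 2268\right) = 24 - 6483 = -6459$)
$L = - \frac{8119}{861}$ ($L = - \frac{40595}{4305} = \left(-40595\right) \frac{1}{4305} = - \frac{8119}{861} \approx -9.4297$)
$- \frac{37383}{L} + \frac{a}{U} = - \frac{37383}{- \frac{8119}{861}} - \frac{44096181}{302910067 \left(-6459\right)} = \left(-37383\right) \left(- \frac{861}{8119}\right) - - \frac{14698727}{652165374251} = \frac{32186763}{8119} + \frac{14698727}{652165374251} = \frac{20991092457162204026}{5294930673543869}$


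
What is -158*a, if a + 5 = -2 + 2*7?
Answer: -1106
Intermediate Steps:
a = 7 (a = -5 + (-2 + 2*7) = -5 + (-2 + 14) = -5 + 12 = 7)
-158*a = -158*7 = -1106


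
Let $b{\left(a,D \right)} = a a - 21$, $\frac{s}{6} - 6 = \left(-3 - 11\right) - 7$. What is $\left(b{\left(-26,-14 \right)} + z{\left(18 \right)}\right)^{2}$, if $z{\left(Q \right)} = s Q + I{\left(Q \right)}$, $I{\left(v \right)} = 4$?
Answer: $923521$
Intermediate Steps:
$s = -90$ ($s = 36 + 6 \left(\left(-3 - 11\right) - 7\right) = 36 + 6 \left(-14 - 7\right) = 36 + 6 \left(-21\right) = 36 - 126 = -90$)
$b{\left(a,D \right)} = -21 + a^{2}$ ($b{\left(a,D \right)} = a^{2} - 21 = -21 + a^{2}$)
$z{\left(Q \right)} = 4 - 90 Q$ ($z{\left(Q \right)} = - 90 Q + 4 = 4 - 90 Q$)
$\left(b{\left(-26,-14 \right)} + z{\left(18 \right)}\right)^{2} = \left(\left(-21 + \left(-26\right)^{2}\right) + \left(4 - 1620\right)\right)^{2} = \left(\left(-21 + 676\right) + \left(4 - 1620\right)\right)^{2} = \left(655 - 1616\right)^{2} = \left(-961\right)^{2} = 923521$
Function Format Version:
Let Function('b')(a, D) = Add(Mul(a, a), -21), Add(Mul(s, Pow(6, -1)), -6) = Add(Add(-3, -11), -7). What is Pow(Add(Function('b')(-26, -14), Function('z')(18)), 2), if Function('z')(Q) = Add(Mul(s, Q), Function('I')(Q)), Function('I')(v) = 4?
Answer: 923521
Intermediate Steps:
s = -90 (s = Add(36, Mul(6, Add(Add(-3, -11), -7))) = Add(36, Mul(6, Add(-14, -7))) = Add(36, Mul(6, -21)) = Add(36, -126) = -90)
Function('b')(a, D) = Add(-21, Pow(a, 2)) (Function('b')(a, D) = Add(Pow(a, 2), -21) = Add(-21, Pow(a, 2)))
Function('z')(Q) = Add(4, Mul(-90, Q)) (Function('z')(Q) = Add(Mul(-90, Q), 4) = Add(4, Mul(-90, Q)))
Pow(Add(Function('b')(-26, -14), Function('z')(18)), 2) = Pow(Add(Add(-21, Pow(-26, 2)), Add(4, Mul(-90, 18))), 2) = Pow(Add(Add(-21, 676), Add(4, -1620)), 2) = Pow(Add(655, -1616), 2) = Pow(-961, 2) = 923521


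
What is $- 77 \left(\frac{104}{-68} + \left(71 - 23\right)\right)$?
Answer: $- \frac{60830}{17} \approx -3578.2$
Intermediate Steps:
$- 77 \left(\frac{104}{-68} + \left(71 - 23\right)\right) = - 77 \left(104 \left(- \frac{1}{68}\right) + 48\right) = - 77 \left(- \frac{26}{17} + 48\right) = \left(-77\right) \frac{790}{17} = - \frac{60830}{17}$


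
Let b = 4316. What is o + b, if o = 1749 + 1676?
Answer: 7741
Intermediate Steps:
o = 3425
o + b = 3425 + 4316 = 7741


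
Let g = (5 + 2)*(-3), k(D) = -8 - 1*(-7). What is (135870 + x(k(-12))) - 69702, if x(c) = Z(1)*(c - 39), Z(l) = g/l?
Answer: 67008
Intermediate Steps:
k(D) = -1 (k(D) = -8 + 7 = -1)
g = -21 (g = 7*(-3) = -21)
Z(l) = -21/l
x(c) = 819 - 21*c (x(c) = (-21/1)*(c - 39) = (-21*1)*(-39 + c) = -21*(-39 + c) = 819 - 21*c)
(135870 + x(k(-12))) - 69702 = (135870 + (819 - 21*(-1))) - 69702 = (135870 + (819 + 21)) - 69702 = (135870 + 840) - 69702 = 136710 - 69702 = 67008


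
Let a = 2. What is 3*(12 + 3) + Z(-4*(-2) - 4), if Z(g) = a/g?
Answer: 91/2 ≈ 45.500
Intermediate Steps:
Z(g) = 2/g
3*(12 + 3) + Z(-4*(-2) - 4) = 3*(12 + 3) + 2/(-4*(-2) - 4) = 3*15 + 2/(8 - 4) = 45 + 2/4 = 45 + 2*(¼) = 45 + ½ = 91/2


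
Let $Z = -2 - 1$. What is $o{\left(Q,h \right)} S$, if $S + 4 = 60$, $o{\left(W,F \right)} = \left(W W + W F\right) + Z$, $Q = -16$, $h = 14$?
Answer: $1624$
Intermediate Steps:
$Z = -3$ ($Z = -2 - 1 = -3$)
$o{\left(W,F \right)} = -3 + W^{2} + F W$ ($o{\left(W,F \right)} = \left(W W + W F\right) - 3 = \left(W^{2} + F W\right) - 3 = -3 + W^{2} + F W$)
$S = 56$ ($S = -4 + 60 = 56$)
$o{\left(Q,h \right)} S = \left(-3 + \left(-16\right)^{2} + 14 \left(-16\right)\right) 56 = \left(-3 + 256 - 224\right) 56 = 29 \cdot 56 = 1624$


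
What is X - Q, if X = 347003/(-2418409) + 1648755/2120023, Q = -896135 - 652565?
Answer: 7940316234476010626/5127082703407 ≈ 1.5487e+6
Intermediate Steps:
Q = -1548700
X = 3251709589726/5127082703407 (X = 347003*(-1/2418409) + 1648755*(1/2120023) = -347003/2418409 + 1648755/2120023 = 3251709589726/5127082703407 ≈ 0.63422)
X - Q = 3251709589726/5127082703407 - 1*(-1548700) = 3251709589726/5127082703407 + 1548700 = 7940316234476010626/5127082703407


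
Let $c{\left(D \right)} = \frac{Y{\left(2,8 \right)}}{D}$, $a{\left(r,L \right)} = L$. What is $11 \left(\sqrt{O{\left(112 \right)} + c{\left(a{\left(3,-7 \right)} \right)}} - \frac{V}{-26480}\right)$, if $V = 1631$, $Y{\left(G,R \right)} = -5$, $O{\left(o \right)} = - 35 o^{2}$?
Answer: $\frac{17941}{26480} + \frac{165 i \sqrt{95613}}{7} \approx 0.67753 + 7288.6 i$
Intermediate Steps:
$c{\left(D \right)} = - \frac{5}{D}$
$11 \left(\sqrt{O{\left(112 \right)} + c{\left(a{\left(3,-7 \right)} \right)}} - \frac{V}{-26480}\right) = 11 \left(\sqrt{- 35 \cdot 112^{2} - \frac{5}{-7}} - \frac{1631}{-26480}\right) = 11 \left(\sqrt{\left(-35\right) 12544 - - \frac{5}{7}} - 1631 \left(- \frac{1}{26480}\right)\right) = 11 \left(\sqrt{-439040 + \frac{5}{7}} - - \frac{1631}{26480}\right) = 11 \left(\sqrt{- \frac{3073275}{7}} + \frac{1631}{26480}\right) = 11 \left(\frac{15 i \sqrt{95613}}{7} + \frac{1631}{26480}\right) = 11 \left(\frac{1631}{26480} + \frac{15 i \sqrt{95613}}{7}\right) = \frac{17941}{26480} + \frac{165 i \sqrt{95613}}{7}$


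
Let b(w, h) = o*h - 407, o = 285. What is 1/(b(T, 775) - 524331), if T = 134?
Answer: -1/303863 ≈ -3.2910e-6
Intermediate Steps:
b(w, h) = -407 + 285*h (b(w, h) = 285*h - 407 = -407 + 285*h)
1/(b(T, 775) - 524331) = 1/((-407 + 285*775) - 524331) = 1/((-407 + 220875) - 524331) = 1/(220468 - 524331) = 1/(-303863) = -1/303863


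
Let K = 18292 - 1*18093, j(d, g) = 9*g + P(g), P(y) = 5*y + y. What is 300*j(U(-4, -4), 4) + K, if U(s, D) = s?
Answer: 18199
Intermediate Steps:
P(y) = 6*y
j(d, g) = 15*g (j(d, g) = 9*g + 6*g = 15*g)
K = 199 (K = 18292 - 18093 = 199)
300*j(U(-4, -4), 4) + K = 300*(15*4) + 199 = 300*60 + 199 = 18000 + 199 = 18199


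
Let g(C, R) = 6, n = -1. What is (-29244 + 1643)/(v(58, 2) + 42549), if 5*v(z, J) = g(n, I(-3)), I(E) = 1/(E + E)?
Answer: -19715/30393 ≈ -0.64867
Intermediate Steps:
I(E) = 1/(2*E)
v(z, J) = 6/5 (v(z, J) = (⅕)*6 = 6/5)
(-29244 + 1643)/(v(58, 2) + 42549) = (-29244 + 1643)/(6/5 + 42549) = -27601/212751/5 = -27601*5/212751 = -19715/30393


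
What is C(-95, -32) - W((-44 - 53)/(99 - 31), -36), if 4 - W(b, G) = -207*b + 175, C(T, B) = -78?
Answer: 26403/68 ≈ 388.28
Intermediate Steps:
W(b, G) = -171 + 207*b (W(b, G) = 4 - (-207*b + 175) = 4 - (175 - 207*b) = 4 + (-175 + 207*b) = -171 + 207*b)
C(-95, -32) - W((-44 - 53)/(99 - 31), -36) = -78 - (-171 + 207*((-44 - 53)/(99 - 31))) = -78 - (-171 + 207*(-97/68)) = -78 - (-171 - 20079/68) = -78 - 1*(-31707/68) = -78 + 31707/68 = 26403/68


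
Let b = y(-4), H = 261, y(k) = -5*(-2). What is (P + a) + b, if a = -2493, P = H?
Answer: -2222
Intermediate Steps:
y(k) = 10
P = 261
b = 10
(P + a) + b = (261 - 2493) + 10 = -2232 + 10 = -2222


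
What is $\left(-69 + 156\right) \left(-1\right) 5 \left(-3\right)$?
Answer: $1305$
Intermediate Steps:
$\left(-69 + 156\right) \left(-1\right) 5 \left(-3\right) = 87 \left(\left(-5\right) \left(-3\right)\right) = 87 \cdot 15 = 1305$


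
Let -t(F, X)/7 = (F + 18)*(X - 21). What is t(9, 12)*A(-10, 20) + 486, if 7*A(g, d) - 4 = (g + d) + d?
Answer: 8748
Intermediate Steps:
t(F, X) = -7*(-21 + X)*(18 + F) (t(F, X) = -7*(F + 18)*(X - 21) = -7*(18 + F)*(-21 + X) = -7*(-21 + X)*(18 + F))
A(g, d) = 4/7 + g/7 + 2*d/7 (A(g, d) = 4/7 + ((g + d) + d)/7 = 4/7 + ((d + g) + d)/7 = 4/7 + (g + 2*d)/7 = 4/7 + (g/7 + 2*d/7) = 4/7 + g/7 + 2*d/7)
t(9, 12)*A(-10, 20) + 486 = (2646 - 126*12 + 147*9 - 7*9*12)*(4/7 + (⅐)*(-10) + (2/7)*20) + 486 = (2646 - 1512 + 1323 - 756)*(4/7 - 10/7 + 40/7) + 486 = 1701*(34/7) + 486 = 8262 + 486 = 8748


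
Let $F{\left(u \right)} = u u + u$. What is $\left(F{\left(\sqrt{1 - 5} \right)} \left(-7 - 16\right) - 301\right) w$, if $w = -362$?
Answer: $75658 + 16652 i \approx 75658.0 + 16652.0 i$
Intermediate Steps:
$F{\left(u \right)} = u + u^{2}$ ($F{\left(u \right)} = u^{2} + u = u + u^{2}$)
$\left(F{\left(\sqrt{1 - 5} \right)} \left(-7 - 16\right) - 301\right) w = \left(\sqrt{1 - 5} \left(1 + \sqrt{1 - 5}\right) \left(-7 - 16\right) - 301\right) \left(-362\right) = \left(\sqrt{-4} \left(1 + \sqrt{-4}\right) \left(-23\right) - 301\right) \left(-362\right) = \left(2 i \left(1 + 2 i\right) \left(-23\right) - 301\right) \left(-362\right) = \left(- 46 i \left(1 + 2 i\right) - 301\right) \left(-362\right) = \left(-301 - 46 i \left(1 + 2 i\right)\right) \left(-362\right) = 108962 + 16652 i \left(1 + 2 i\right)$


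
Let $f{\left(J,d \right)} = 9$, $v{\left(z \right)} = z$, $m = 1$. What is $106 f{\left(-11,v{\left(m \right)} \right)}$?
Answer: $954$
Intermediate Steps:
$106 f{\left(-11,v{\left(m \right)} \right)} = 106 \cdot 9 = 954$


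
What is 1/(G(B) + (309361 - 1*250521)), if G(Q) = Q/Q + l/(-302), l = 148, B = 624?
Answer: 151/8884917 ≈ 1.6995e-5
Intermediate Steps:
G(Q) = 77/151 (G(Q) = Q/Q + 148/(-302) = 1 + 148*(-1/302) = 1 - 74/151 = 77/151)
1/(G(B) + (309361 - 1*250521)) = 1/(77/151 + (309361 - 1*250521)) = 1/(77/151 + (309361 - 250521)) = 1/(77/151 + 58840) = 1/(8884917/151) = 151/8884917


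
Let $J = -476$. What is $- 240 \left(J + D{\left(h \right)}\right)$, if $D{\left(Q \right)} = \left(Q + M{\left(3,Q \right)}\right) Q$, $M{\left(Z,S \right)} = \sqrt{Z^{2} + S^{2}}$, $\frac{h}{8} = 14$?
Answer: $-2896320 - 26880 \sqrt{12553} \approx -5.908 \cdot 10^{6}$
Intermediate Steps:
$h = 112$ ($h = 8 \cdot 14 = 112$)
$M{\left(Z,S \right)} = \sqrt{S^{2} + Z^{2}}$
$D{\left(Q \right)} = Q \left(Q + \sqrt{9 + Q^{2}}\right)$ ($D{\left(Q \right)} = \left(Q + \sqrt{Q^{2} + 3^{2}}\right) Q = \left(Q + \sqrt{Q^{2} + 9}\right) Q = \left(Q + \sqrt{9 + Q^{2}}\right) Q = Q \left(Q + \sqrt{9 + Q^{2}}\right)$)
$- 240 \left(J + D{\left(h \right)}\right) = - 240 \left(-476 + 112 \left(112 + \sqrt{9 + 112^{2}}\right)\right) = - 240 \left(-476 + 112 \left(112 + \sqrt{9 + 12544}\right)\right) = - 240 \left(-476 + 112 \left(112 + \sqrt{12553}\right)\right) = - 240 \left(-476 + \left(12544 + 112 \sqrt{12553}\right)\right) = - 240 \left(12068 + 112 \sqrt{12553}\right) = -2896320 - 26880 \sqrt{12553}$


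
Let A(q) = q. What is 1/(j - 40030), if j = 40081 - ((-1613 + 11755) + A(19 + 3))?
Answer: -1/10113 ≈ -9.8883e-5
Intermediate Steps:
j = 29917 (j = 40081 - ((-1613 + 11755) + (19 + 3)) = 40081 - (10142 + 22) = 40081 - 1*10164 = 40081 - 10164 = 29917)
1/(j - 40030) = 1/(29917 - 40030) = 1/(-10113) = -1/10113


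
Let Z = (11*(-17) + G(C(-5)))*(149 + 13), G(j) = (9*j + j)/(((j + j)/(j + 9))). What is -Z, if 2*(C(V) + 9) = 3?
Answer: 29079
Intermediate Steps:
C(V) = -15/2 (C(V) = -9 + (½)*3 = -9 + 3/2 = -15/2)
G(j) = 45 + 5*j (G(j) = (10*j)/(((2*j)/(9 + j))) = (10*j)/((2*j/(9 + j))) = (10*j)*((9 + j)/(2*j)) = 45 + 5*j)
Z = -29079 (Z = (11*(-17) + (45 + 5*(-15/2)))*(149 + 13) = (-187 + (45 - 75/2))*162 = (-187 + 15/2)*162 = -359/2*162 = -29079)
-Z = -1*(-29079) = 29079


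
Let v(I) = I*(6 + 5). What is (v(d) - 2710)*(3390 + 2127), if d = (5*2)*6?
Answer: -11309850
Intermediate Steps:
d = 60 (d = 10*6 = 60)
v(I) = 11*I (v(I) = I*11 = 11*I)
(v(d) - 2710)*(3390 + 2127) = (11*60 - 2710)*(3390 + 2127) = (660 - 2710)*5517 = -2050*5517 = -11309850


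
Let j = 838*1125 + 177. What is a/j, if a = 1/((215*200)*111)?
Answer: 1/4500590571000 ≈ 2.2219e-13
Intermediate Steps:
a = 1/4773000 (a = 1/(43000*111) = 1/4773000 ≈ 2.0951e-7)
j = 942927 (j = 942750 + 177 = 942927)
a/j = (1/4773000)/942927 = (1/4773000)*(1/942927) = 1/4500590571000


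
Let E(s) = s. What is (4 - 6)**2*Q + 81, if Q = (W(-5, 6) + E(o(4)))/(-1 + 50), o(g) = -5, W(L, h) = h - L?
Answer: 3993/49 ≈ 81.490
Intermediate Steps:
Q = 6/49 (Q = ((6 - 1*(-5)) - 5)/(-1 + 50) = ((6 + 5) - 5)/49 = (11 - 5)*(1/49) = 6*(1/49) = 6/49 ≈ 0.12245)
(4 - 6)**2*Q + 81 = (4 - 6)**2*(6/49) + 81 = (-2)**2*(6/49) + 81 = 4*(6/49) + 81 = 24/49 + 81 = 3993/49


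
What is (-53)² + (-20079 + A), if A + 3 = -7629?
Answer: -24902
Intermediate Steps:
A = -7632 (A = -3 - 7629 = -7632)
(-53)² + (-20079 + A) = (-53)² + (-20079 - 7632) = 2809 - 27711 = -24902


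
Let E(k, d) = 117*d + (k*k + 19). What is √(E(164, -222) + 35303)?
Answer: 2*√9061 ≈ 190.38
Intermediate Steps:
E(k, d) = 19 + k² + 117*d (E(k, d) = 117*d + (k² + 19) = 117*d + (19 + k²) = 19 + k² + 117*d)
√(E(164, -222) + 35303) = √((19 + 164² + 117*(-222)) + 35303) = √((19 + 26896 - 25974) + 35303) = √(941 + 35303) = √36244 = 2*√9061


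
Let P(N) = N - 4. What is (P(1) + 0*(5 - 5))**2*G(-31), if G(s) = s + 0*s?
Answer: -279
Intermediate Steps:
G(s) = s (G(s) = s + 0 = s)
P(N) = -4 + N
(P(1) + 0*(5 - 5))**2*G(-31) = ((-4 + 1) + 0*(5 - 5))**2*(-31) = (-3 + 0*0)**2*(-31) = (-3 + 0)**2*(-31) = (-3)**2*(-31) = 9*(-31) = -279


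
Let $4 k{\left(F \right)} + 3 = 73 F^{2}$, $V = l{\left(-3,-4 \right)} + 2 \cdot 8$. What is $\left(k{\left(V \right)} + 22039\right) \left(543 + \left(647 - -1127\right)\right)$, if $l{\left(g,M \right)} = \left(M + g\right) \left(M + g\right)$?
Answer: $\frac{459435613}{2} \approx 2.2972 \cdot 10^{8}$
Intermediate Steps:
$l{\left(g,M \right)} = \left(M + g\right)^{2}$
$V = 65$ ($V = \left(-4 - 3\right)^{2} + 2 \cdot 8 = \left(-7\right)^{2} + 16 = 49 + 16 = 65$)
$k{\left(F \right)} = - \frac{3}{4} + \frac{73 F^{2}}{4}$
$\left(k{\left(V \right)} + 22039\right) \left(543 + \left(647 - -1127\right)\right) = \left(\left(- \frac{3}{4} + \frac{73 \cdot 65^{2}}{4}\right) + 22039\right) \left(543 + \left(647 - -1127\right)\right) = \left(\left(- \frac{3}{4} + \frac{73}{4} \cdot 4225\right) + 22039\right) \left(543 + \left(647 + 1127\right)\right) = \left(\left(- \frac{3}{4} + \frac{308425}{4}\right) + 22039\right) \left(543 + 1774\right) = \left(\frac{154211}{2} + 22039\right) 2317 = \frac{198289}{2} \cdot 2317 = \frac{459435613}{2}$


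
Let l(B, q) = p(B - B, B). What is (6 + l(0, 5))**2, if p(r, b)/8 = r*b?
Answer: 36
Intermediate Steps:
p(r, b) = 8*b*r (p(r, b) = 8*(r*b) = 8*(b*r) = 8*b*r)
l(B, q) = 0 (l(B, q) = 8*B*(B - B) = 8*B*0 = 0)
(6 + l(0, 5))**2 = (6 + 0)**2 = 6**2 = 36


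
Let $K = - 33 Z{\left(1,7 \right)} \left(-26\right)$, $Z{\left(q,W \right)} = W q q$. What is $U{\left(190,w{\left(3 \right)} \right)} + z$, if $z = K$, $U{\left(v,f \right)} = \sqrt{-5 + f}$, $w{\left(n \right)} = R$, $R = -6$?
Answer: $6006 + i \sqrt{11} \approx 6006.0 + 3.3166 i$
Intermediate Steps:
$Z{\left(q,W \right)} = W q^{2}$
$K = 6006$ ($K = - 33 \cdot 7 \cdot 1^{2} \left(-26\right) = - 33 \cdot 7 \cdot 1 \left(-26\right) = \left(-33\right) 7 \left(-26\right) = \left(-231\right) \left(-26\right) = 6006$)
$w{\left(n \right)} = -6$
$z = 6006$
$U{\left(190,w{\left(3 \right)} \right)} + z = \sqrt{-5 - 6} + 6006 = \sqrt{-11} + 6006 = i \sqrt{11} + 6006 = 6006 + i \sqrt{11}$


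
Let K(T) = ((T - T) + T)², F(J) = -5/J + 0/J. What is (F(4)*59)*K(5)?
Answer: -7375/4 ≈ -1843.8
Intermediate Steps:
F(J) = -5/J (F(J) = -5/J + 0 = -5/J)
K(T) = T² (K(T) = (0 + T)² = T²)
(F(4)*59)*K(5) = (-5/4*59)*5² = (-5*¼*59)*25 = -5/4*59*25 = -295/4*25 = -7375/4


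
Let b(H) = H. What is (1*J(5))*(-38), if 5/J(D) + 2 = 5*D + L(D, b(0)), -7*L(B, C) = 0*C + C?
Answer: -190/23 ≈ -8.2609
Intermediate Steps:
L(B, C) = -C/7 (L(B, C) = -(0*C + C)/7 = -(0 + C)/7 = -C/7)
J(D) = 5/(-2 + 5*D) (J(D) = 5/(-2 + (5*D - ⅐*0)) = 5/(-2 + (5*D + 0)) = 5/(-2 + 5*D))
(1*J(5))*(-38) = (1*(5/(-2 + 5*5)))*(-38) = (1*(5/(-2 + 25)))*(-38) = (1*(5/23))*(-38) = (5/23)*(-38) = -190/23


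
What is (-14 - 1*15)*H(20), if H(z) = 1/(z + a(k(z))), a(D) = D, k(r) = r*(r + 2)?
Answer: -29/460 ≈ -0.063043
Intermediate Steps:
k(r) = r*(2 + r)
H(z) = 1/(z + z*(2 + z))
(-14 - 1*15)*H(20) = (-14 - 1*15)*(1/(20*(3 + 20))) = (-14 - 15)*((1/20)/23) = -29/(20*23) = -29*1/460 = -29/460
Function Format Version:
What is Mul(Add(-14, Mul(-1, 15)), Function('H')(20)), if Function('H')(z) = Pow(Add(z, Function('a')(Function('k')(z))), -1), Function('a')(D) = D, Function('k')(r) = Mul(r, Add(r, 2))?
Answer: Rational(-29, 460) ≈ -0.063043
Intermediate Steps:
Function('k')(r) = Mul(r, Add(2, r))
Function('H')(z) = Pow(Add(z, Mul(z, Add(2, z))), -1)
Mul(Add(-14, Mul(-1, 15)), Function('H')(20)) = Mul(Add(-14, Mul(-1, 15)), Mul(Pow(20, -1), Pow(Add(3, 20), -1))) = Mul(Add(-14, -15), Mul(Rational(1, 20), Pow(23, -1))) = Mul(-29, Mul(Rational(1, 20), Rational(1, 23))) = Mul(-29, Rational(1, 460)) = Rational(-29, 460)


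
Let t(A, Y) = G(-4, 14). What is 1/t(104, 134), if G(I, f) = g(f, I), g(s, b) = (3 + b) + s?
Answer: 1/13 ≈ 0.076923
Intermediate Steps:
g(s, b) = 3 + b + s
G(I, f) = 3 + I + f
t(A, Y) = 13 (t(A, Y) = 3 - 4 + 14 = 13)
1/t(104, 134) = 1/13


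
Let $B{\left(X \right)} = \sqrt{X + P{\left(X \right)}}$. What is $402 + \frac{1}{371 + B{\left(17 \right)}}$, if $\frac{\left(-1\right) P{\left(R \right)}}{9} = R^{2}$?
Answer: $\frac{56370821}{140225} - \frac{2 i \sqrt{646}}{140225} \approx 402.0 - 0.00036251 i$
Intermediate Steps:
$P{\left(R \right)} = - 9 R^{2}$
$B{\left(X \right)} = \sqrt{X - 9 X^{2}}$
$402 + \frac{1}{371 + B{\left(17 \right)}} = 402 + \frac{1}{371 + \sqrt{17 \left(1 - 153\right)}} = 402 + \frac{1}{371 + \sqrt{17 \left(-152\right)}} = 402 + \frac{1}{371 + \sqrt{-2584}} = 402 + \frac{1}{371 + 2 i \sqrt{646}}$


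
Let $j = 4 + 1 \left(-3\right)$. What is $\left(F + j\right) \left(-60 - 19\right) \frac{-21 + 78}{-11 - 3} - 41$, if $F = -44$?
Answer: $- \frac{194203}{14} \approx -13872.0$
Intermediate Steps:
$j = 1$ ($j = 4 - 3 = 1$)
$\left(F + j\right) \left(-60 - 19\right) \frac{-21 + 78}{-11 - 3} - 41 = \left(-44 + 1\right) \left(-60 - 19\right) \frac{-21 + 78}{-11 - 3} - 41 = \left(-43\right) \left(-79\right) \frac{57}{-14} - 41 = 3397 \cdot 57 \left(- \frac{1}{14}\right) - 41 = 3397 \left(- \frac{57}{14}\right) - 41 = - \frac{193629}{14} - 41 = - \frac{194203}{14}$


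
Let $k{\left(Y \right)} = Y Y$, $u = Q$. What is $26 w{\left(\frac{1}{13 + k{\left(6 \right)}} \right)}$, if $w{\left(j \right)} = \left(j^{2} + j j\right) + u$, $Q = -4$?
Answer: $- \frac{249652}{2401} \approx -103.98$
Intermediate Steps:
$u = -4$
$k{\left(Y \right)} = Y^{2}$
$w{\left(j \right)} = -4 + 2 j^{2}$ ($w{\left(j \right)} = \left(j^{2} + j j\right) - 4 = \left(j^{2} + j^{2}\right) - 4 = 2 j^{2} - 4 = -4 + 2 j^{2}$)
$26 w{\left(\frac{1}{13 + k{\left(6 \right)}} \right)} = 26 \left(-4 + 2 \left(\frac{1}{13 + 6^{2}}\right)^{2}\right) = 26 \left(-4 + 2 \left(\frac{1}{13 + 36}\right)^{2}\right) = 26 \left(-4 + 2 \left(\frac{1}{49}\right)^{2}\right) = 26 \left(-4 + \frac{2}{2401}\right) = 26 \left(- \frac{9602}{2401}\right) = - \frac{249652}{2401}$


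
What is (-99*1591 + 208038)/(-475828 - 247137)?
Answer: -50529/722965 ≈ -0.069891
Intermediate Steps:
(-99*1591 + 208038)/(-475828 - 247137) = (-157509 + 208038)/(-722965) = 50529*(-1/722965) = -50529/722965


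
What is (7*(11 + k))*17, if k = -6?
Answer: 595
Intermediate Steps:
(7*(11 + k))*17 = (7*(11 - 6))*17 = (7*5)*17 = 35*17 = 595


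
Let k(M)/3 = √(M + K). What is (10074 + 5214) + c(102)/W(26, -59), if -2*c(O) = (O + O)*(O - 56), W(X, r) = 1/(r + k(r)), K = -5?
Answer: 292116 - 112608*I ≈ 2.9212e+5 - 1.1261e+5*I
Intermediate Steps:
k(M) = 3*√(-5 + M) (k(M) = 3*√(M - 5) = 3*√(-5 + M))
W(X, r) = 1/(r + 3*√(-5 + r))
c(O) = -O*(-56 + O) (c(O) = -(O + O)*(O - 56)/2 = -2*O*(-56 + O)/2 = -O*(-56 + O))
(10074 + 5214) + c(102)/W(26, -59) = (10074 + 5214) + (102*(56 - 1*102))/(1/(-59 + 3*√(-5 - 59))) = 15288 + (102*(56 - 102))/(1/(-59 + 3*√(-64))) = 15288 + (102*(-46))/(1/(-59 + 3*(8*I))) = 15288 - (-276828 + 112608*I) = 15288 - 4692*(-59 + 24*I) = 15288 + (276828 - 112608*I) = 292116 - 112608*I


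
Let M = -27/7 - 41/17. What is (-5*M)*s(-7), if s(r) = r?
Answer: -3730/17 ≈ -219.41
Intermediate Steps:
M = -746/119 (M = -27*⅐ - 41*1/17 = -27/7 - 41/17 = -746/119 ≈ -6.2689)
(-5*M)*s(-7) = -5*(-746/119)*(-7) = (3730/119)*(-7) = -3730/17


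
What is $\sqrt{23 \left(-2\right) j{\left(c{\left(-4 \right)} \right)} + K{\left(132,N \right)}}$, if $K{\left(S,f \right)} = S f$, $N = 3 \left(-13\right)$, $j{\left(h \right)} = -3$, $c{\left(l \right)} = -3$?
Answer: $i \sqrt{5010} \approx 70.781 i$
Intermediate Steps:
$N = -39$
$\sqrt{23 \left(-2\right) j{\left(c{\left(-4 \right)} \right)} + K{\left(132,N \right)}} = \sqrt{23 \left(-2\right) \left(-3\right) + 132 \left(-39\right)} = \sqrt{\left(-46\right) \left(-3\right) - 5148} = \sqrt{138 - 5148} = \sqrt{-5010} = i \sqrt{5010}$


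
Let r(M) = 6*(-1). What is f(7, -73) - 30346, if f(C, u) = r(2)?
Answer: -30352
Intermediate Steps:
r(M) = -6
f(C, u) = -6
f(7, -73) - 30346 = -6 - 30346 = -30352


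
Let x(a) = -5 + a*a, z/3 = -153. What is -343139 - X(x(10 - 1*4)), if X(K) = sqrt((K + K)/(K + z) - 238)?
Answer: -343139 - I*sqrt(10906082)/214 ≈ -3.4314e+5 - 15.432*I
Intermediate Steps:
z = -459 (z = 3*(-153) = -459)
x(a) = -5 + a**2
X(K) = sqrt(-238 + 2*K/(-459 + K)) (X(K) = sqrt((K + K)/(K - 459) - 238) = sqrt((2*K)/(-459 + K) - 238) = sqrt(2*K/(-459 + K) - 238) = sqrt(-238 + 2*K/(-459 + K)))
-343139 - X(x(10 - 1*4)) = -343139 - sqrt(2)*sqrt((54621 - 118*(-5 + (10 - 1*4)**2))/(-459 + (-5 + (10 - 1*4)**2))) = -343139 - sqrt(2)*sqrt((54621 - 118*(-5 + (10 - 4)**2))/(-459 + (-5 + (10 - 4)**2))) = -343139 - sqrt(2)*sqrt((54621 - 118*(-5 + 6**2))/(-459 + (-5 + 6**2))) = -343139 - sqrt(2)*sqrt((54621 - 118*(-5 + 36))/(-459 + (-5 + 36))) = -343139 - sqrt(2)*sqrt((54621 - 118*31)/(-459 + 31)) = -343139 - sqrt(2)*sqrt((54621 - 3658)/(-428)) = -343139 - sqrt(2)*sqrt(-1/428*50963) = -343139 - sqrt(2)*sqrt(-50963/428) = -343139 - sqrt(2)*I*sqrt(5453041)/214 = -343139 - I*sqrt(10906082)/214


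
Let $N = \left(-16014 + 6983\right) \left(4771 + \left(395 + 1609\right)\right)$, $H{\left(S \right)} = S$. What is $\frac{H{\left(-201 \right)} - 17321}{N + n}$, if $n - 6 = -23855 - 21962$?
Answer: $\frac{8761}{30615418} \approx 0.00028616$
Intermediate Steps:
$N = -61185025$ ($N = - 9031 \left(4771 + 2004\right) = \left(-9031\right) 6775 = -61185025$)
$n = -45811$ ($n = 6 - 45817 = -45811$)
$\frac{H{\left(-201 \right)} - 17321}{N + n} = \frac{-201 - 17321}{-61185025 - 45811} = - \frac{17522}{-61230836} = \left(-17522\right) \left(- \frac{1}{61230836}\right) = \frac{8761}{30615418}$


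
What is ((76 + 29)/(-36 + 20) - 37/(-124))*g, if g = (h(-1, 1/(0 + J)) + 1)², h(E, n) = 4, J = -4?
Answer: -77675/496 ≈ -156.60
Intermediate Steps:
g = 25 (g = (4 + 1)² = 5² = 25)
((76 + 29)/(-36 + 20) - 37/(-124))*g = ((76 + 29)/(-36 + 20) - 37/(-124))*25 = (105/(-16) - 37*(-1/124))*25 = (105*(-1/16) + 37/124)*25 = (-105/16 + 37/124)*25 = -3107/496*25 = -77675/496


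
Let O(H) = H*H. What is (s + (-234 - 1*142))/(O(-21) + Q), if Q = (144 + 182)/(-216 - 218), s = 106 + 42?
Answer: -24738/47767 ≈ -0.51789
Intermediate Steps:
s = 148
O(H) = H²
Q = -163/217 (Q = 326/(-434) = 326*(-1/434) = -163/217 ≈ -0.75115)
(s + (-234 - 1*142))/(O(-21) + Q) = (148 + (-234 - 1*142))/((-21)² - 163/217) = (148 + (-234 - 142))/(441 - 163/217) = (148 - 376)/(95534/217) = -228*217/95534 = -24738/47767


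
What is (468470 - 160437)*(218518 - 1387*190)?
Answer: -13865181396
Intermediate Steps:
(468470 - 160437)*(218518 - 1387*190) = 308033*(218518 - 263530) = 308033*(-45012) = -13865181396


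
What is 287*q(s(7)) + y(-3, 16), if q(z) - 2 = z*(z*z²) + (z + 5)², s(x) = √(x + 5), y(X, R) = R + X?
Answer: 52534 + 5740*√3 ≈ 62476.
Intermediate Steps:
s(x) = √(5 + x)
q(z) = 2 + z⁴ + (5 + z)² (q(z) = 2 + (z*(z*z²) + (z + 5)²) = 2 + (z*z³ + (5 + z)²) = 2 + (z⁴ + (5 + z)²) = 2 + z⁴ + (5 + z)²)
287*q(s(7)) + y(-3, 16) = 287*(2 + (√(5 + 7))⁴ + (5 + √(5 + 7))²) + (16 - 3) = 287*(2 + (√12)⁴ + (5 + √12)²) + 13 = 287*(2 + (2*√3)⁴ + (5 + 2*√3)²) + 13 = 287*(2 + 144 + (5 + 2*√3)²) + 13 = 287*(146 + (5 + 2*√3)²) + 13 = (41902 + 287*(5 + 2*√3)²) + 13 = 41915 + 287*(5 + 2*√3)²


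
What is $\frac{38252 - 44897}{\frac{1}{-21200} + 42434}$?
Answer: $- \frac{46958000}{299866933} \approx -0.1566$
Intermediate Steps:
$\frac{38252 - 44897}{\frac{1}{-21200} + 42434} = - \frac{6645}{- \frac{1}{21200} + 42434} = - \frac{6645}{\frac{899600799}{21200}} = \left(-6645\right) \frac{21200}{899600799} = - \frac{46958000}{299866933}$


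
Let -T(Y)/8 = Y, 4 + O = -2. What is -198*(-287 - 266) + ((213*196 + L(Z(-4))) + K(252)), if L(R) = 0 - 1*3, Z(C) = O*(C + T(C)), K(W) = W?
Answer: 151491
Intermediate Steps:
O = -6 (O = -4 - 2 = -6)
T(Y) = -8*Y
Z(C) = 42*C (Z(C) = -6*(C - 8*C) = -(-42)*C = 42*C)
L(R) = -3 (L(R) = 0 - 3 = -3)
-198*(-287 - 266) + ((213*196 + L(Z(-4))) + K(252)) = -198*(-287 - 266) + ((213*196 - 3) + 252) = -198*(-553) + ((41748 - 3) + 252) = 109494 + (41745 + 252) = 109494 + 41997 = 151491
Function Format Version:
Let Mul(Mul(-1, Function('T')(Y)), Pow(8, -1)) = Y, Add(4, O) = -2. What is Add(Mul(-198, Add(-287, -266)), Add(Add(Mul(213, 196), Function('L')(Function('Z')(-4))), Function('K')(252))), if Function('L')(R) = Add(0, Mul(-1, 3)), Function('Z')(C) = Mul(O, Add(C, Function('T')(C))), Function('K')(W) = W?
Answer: 151491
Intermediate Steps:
O = -6 (O = Add(-4, -2) = -6)
Function('T')(Y) = Mul(-8, Y)
Function('Z')(C) = Mul(42, C) (Function('Z')(C) = Mul(-6, Add(C, Mul(-8, C))) = Mul(-6, Mul(-7, C)) = Mul(42, C))
Function('L')(R) = -3 (Function('L')(R) = Add(0, -3) = -3)
Add(Mul(-198, Add(-287, -266)), Add(Add(Mul(213, 196), Function('L')(Function('Z')(-4))), Function('K')(252))) = Add(Mul(-198, Add(-287, -266)), Add(Add(Mul(213, 196), -3), 252)) = Add(Mul(-198, -553), Add(Add(41748, -3), 252)) = Add(109494, Add(41745, 252)) = Add(109494, 41997) = 151491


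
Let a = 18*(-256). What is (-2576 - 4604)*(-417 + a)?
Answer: 36079500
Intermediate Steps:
a = -4608
(-2576 - 4604)*(-417 + a) = (-2576 - 4604)*(-417 - 4608) = -7180*(-5025) = 36079500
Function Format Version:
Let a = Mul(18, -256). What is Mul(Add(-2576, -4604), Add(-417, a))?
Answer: 36079500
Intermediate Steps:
a = -4608
Mul(Add(-2576, -4604), Add(-417, a)) = Mul(Add(-2576, -4604), Add(-417, -4608)) = Mul(-7180, -5025) = 36079500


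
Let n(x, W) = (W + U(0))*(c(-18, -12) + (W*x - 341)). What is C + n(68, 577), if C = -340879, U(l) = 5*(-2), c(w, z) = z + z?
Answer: 21698978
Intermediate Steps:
c(w, z) = 2*z
U(l) = -10
n(x, W) = (-365 + W*x)*(-10 + W) (n(x, W) = (W - 10)*(2*(-12) + (W*x - 341)) = (-10 + W)*(-24 + (-341 + W*x)) = (-10 + W)*(-365 + W*x) = (-365 + W*x)*(-10 + W))
C + n(68, 577) = -340879 + (3650 - 365*577 + 68*577**2 - 10*577*68) = -340879 + (3650 - 210605 + 68*332929 - 392360) = -340879 + (3650 - 210605 + 22639172 - 392360) = -340879 + 22039857 = 21698978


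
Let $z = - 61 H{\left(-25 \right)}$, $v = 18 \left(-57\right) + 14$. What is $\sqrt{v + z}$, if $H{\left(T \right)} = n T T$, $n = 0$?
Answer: $2 i \sqrt{253} \approx 31.812 i$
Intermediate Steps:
$H{\left(T \right)} = 0$ ($H{\left(T \right)} = 0 T T = 0 T^{2} = 0$)
$v = -1012$ ($v = -1026 + 14 = -1012$)
$z = 0$ ($z = \left(-61\right) 0 = 0$)
$\sqrt{v + z} = \sqrt{-1012 + 0} = \sqrt{-1012} = 2 i \sqrt{253}$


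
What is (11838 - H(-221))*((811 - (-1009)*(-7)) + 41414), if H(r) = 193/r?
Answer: 91997540342/221 ≈ 4.1628e+8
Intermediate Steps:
(11838 - H(-221))*((811 - (-1009)*(-7)) + 41414) = (11838 - 193/(-221))*((811 - (-1009)*(-7)) + 41414) = (11838 - 193*(-1)/221)*((811 - 1*7063) + 41414) = (11838 - 1*(-193/221))*((811 - 7063) + 41414) = (11838 + 193/221)*(-6252 + 41414) = (2616391/221)*35162 = 91997540342/221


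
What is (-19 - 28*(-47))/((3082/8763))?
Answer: 494157/134 ≈ 3687.7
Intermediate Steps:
(-19 - 28*(-47))/((3082/8763)) = (-19 + 1316)/((3082*(1/8763))) = 1297/(134/381) = 1297*(381/134) = 494157/134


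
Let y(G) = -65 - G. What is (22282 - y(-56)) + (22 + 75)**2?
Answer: 31700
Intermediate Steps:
(22282 - y(-56)) + (22 + 75)**2 = (22282 - (-65 - 1*(-56))) + (22 + 75)**2 = (22282 - (-65 + 56)) + 97**2 = (22282 - 1*(-9)) + 9409 = (22282 + 9) + 9409 = 22291 + 9409 = 31700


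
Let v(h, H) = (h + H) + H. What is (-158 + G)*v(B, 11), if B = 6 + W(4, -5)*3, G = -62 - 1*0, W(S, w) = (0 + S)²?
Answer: -16720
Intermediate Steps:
W(S, w) = S²
G = -62 (G = -62 + 0 = -62)
B = 54 (B = 6 + 4²*3 = 6 + 16*3 = 6 + 48 = 54)
v(h, H) = h + 2*H (v(h, H) = (H + h) + H = h + 2*H)
(-158 + G)*v(B, 11) = (-158 - 62)*(54 + 2*11) = -220*(54 + 22) = -220*76 = -16720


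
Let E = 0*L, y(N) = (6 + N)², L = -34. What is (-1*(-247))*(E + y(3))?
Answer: 20007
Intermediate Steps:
E = 0 (E = 0*(-34) = 0)
(-1*(-247))*(E + y(3)) = (-1*(-247))*(0 + (6 + 3)²) = 247*(0 + 9²) = 247*(0 + 81) = 247*81 = 20007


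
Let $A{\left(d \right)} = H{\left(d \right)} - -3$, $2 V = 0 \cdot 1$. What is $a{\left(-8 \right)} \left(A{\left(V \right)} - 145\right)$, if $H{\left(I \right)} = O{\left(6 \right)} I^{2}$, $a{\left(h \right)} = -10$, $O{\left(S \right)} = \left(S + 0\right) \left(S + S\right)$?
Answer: $1420$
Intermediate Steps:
$V = 0$ ($V = \frac{0 \cdot 1}{2} = \frac{1}{2} \cdot 0 = 0$)
$O{\left(S \right)} = 2 S^{2}$ ($O{\left(S \right)} = S 2 S = 2 S^{2}$)
$H{\left(I \right)} = 72 I^{2}$ ($H{\left(I \right)} = 2 \cdot 6^{2} I^{2} = 2 \cdot 36 I^{2} = 72 I^{2}$)
$A{\left(d \right)} = 3 + 72 d^{2}$ ($A{\left(d \right)} = 72 d^{2} - -3 = 72 d^{2} + 3 = 3 + 72 d^{2}$)
$a{\left(-8 \right)} \left(A{\left(V \right)} - 145\right) = - 10 \left(\left(3 + 72 \cdot 0^{2}\right) - 145\right) = - 10 \left(\left(3 + 72 \cdot 0\right) - 145\right) = - 10 \left(\left(3 + 0\right) - 145\right) = - 10 \left(3 - 145\right) = \left(-10\right) \left(-142\right) = 1420$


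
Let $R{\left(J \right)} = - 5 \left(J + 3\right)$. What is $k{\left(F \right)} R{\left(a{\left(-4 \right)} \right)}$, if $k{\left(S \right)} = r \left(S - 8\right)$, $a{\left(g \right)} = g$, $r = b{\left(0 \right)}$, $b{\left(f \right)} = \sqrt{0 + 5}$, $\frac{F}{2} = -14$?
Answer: $- 180 \sqrt{5} \approx -402.49$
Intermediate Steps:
$F = -28$ ($F = 2 \left(-14\right) = -28$)
$b{\left(f \right)} = \sqrt{5}$
$r = \sqrt{5} \approx 2.2361$
$R{\left(J \right)} = -15 - 5 J$ ($R{\left(J \right)} = - 5 \left(3 + J\right) = -15 - 5 J$)
$k{\left(S \right)} = \sqrt{5} \left(-8 + S\right)$ ($k{\left(S \right)} = \sqrt{5} \left(S - 8\right) = \sqrt{5} \left(-8 + S\right)$)
$k{\left(F \right)} R{\left(a{\left(-4 \right)} \right)} = \sqrt{5} \left(-8 - 28\right) \left(-15 - -20\right) = \sqrt{5} \left(-36\right) \left(-15 + 20\right) = - 36 \sqrt{5} \cdot 5 = - 180 \sqrt{5}$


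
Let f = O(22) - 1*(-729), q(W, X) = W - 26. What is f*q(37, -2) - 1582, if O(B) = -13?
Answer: 6294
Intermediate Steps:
q(W, X) = -26 + W
f = 716 (f = -13 - 1*(-729) = -13 + 729 = 716)
f*q(37, -2) - 1582 = 716*(-26 + 37) - 1582 = 716*11 - 1582 = 7876 - 1582 = 6294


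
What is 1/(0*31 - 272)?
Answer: -1/272 ≈ -0.0036765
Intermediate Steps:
1/(0*31 - 272) = 1/(0 - 272) = 1/(-272) = -1/272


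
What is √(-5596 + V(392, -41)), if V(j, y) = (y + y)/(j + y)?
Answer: I*√76606842/117 ≈ 74.808*I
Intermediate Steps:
V(j, y) = 2*y/(j + y) (V(j, y) = (2*y)/(j + y) = 2*y/(j + y))
√(-5596 + V(392, -41)) = √(-5596 + 2*(-41)/(392 - 41)) = √(-5596 + 2*(-41)/351) = √(-5596 + 2*(-41)*(1/351)) = √(-5596 - 82/351) = √(-1964278/351) = I*√76606842/117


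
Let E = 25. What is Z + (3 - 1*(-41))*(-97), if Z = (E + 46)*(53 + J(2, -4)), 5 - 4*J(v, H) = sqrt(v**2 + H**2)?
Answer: -1665/4 - 71*sqrt(5)/2 ≈ -495.63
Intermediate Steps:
J(v, H) = 5/4 - sqrt(H**2 + v**2)/4 (J(v, H) = 5/4 - sqrt(v**2 + H**2)/4 = 5/4 - sqrt(H**2 + v**2)/4)
Z = 15407/4 - 71*sqrt(5)/2 (Z = (25 + 46)*(53 + (5/4 - sqrt((-4)**2 + 2**2)/4)) = 71*(53 + (5/4 - sqrt(16 + 4)/4)) = 71*(53 + (5/4 - sqrt(5)/2)) = 71*(217/4 - sqrt(5)/2) = 15407/4 - 71*sqrt(5)/2 ≈ 3772.4)
Z + (3 - 1*(-41))*(-97) = (15407/4 - 71*sqrt(5)/2) + (3 - 1*(-41))*(-97) = (15407/4 - 71*sqrt(5)/2) + (3 + 41)*(-97) = (15407/4 - 71*sqrt(5)/2) + 44*(-97) = (15407/4 - 71*sqrt(5)/2) - 4268 = -1665/4 - 71*sqrt(5)/2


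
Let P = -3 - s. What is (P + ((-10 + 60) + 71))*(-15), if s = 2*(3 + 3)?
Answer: -1590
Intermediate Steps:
s = 12 (s = 2*6 = 12)
P = -15 (P = -3 - 1*12 = -3 - 12 = -15)
(P + ((-10 + 60) + 71))*(-15) = (-15 + ((-10 + 60) + 71))*(-15) = (-15 + (50 + 71))*(-15) = (-15 + 121)*(-15) = 106*(-15) = -1590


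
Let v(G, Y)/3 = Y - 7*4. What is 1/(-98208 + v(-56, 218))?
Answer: -1/97638 ≈ -1.0242e-5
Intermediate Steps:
v(G, Y) = -84 + 3*Y (v(G, Y) = 3*(Y - 7*4) = 3*(Y - 28) = 3*(-28 + Y) = -84 + 3*Y)
1/(-98208 + v(-56, 218)) = 1/(-98208 + (-84 + 3*218)) = 1/(-98208 + (-84 + 654)) = 1/(-98208 + 570) = 1/(-97638) = -1/97638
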